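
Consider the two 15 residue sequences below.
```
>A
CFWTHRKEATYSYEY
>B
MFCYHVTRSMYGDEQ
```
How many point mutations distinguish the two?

Comparing position by position, 11 positions differ: 1 (C/M), 3 (W/C), 4 (T/Y), 6 (R/V), 7 (K/T), 8 (E/R), 9 (A/S), 10 (T/M), 12 (S/G), 13 (Y/D), 15 (Y/Q).

11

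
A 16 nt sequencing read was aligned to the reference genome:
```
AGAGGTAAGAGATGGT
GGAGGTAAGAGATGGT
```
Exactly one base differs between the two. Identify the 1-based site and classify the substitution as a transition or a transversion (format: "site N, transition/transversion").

site 1, transition

Site 1 changes A→G. A is a purine and G is a purine, so this is a transition.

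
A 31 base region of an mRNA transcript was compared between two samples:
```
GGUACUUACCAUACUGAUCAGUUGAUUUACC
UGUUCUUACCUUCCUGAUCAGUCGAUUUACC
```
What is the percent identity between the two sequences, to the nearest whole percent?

Mismatches at positions 1, 4, 11, 13, 23 (1-based): 5 of 31.
Identical positions: 26/31 = 83.87% → 84%.

84%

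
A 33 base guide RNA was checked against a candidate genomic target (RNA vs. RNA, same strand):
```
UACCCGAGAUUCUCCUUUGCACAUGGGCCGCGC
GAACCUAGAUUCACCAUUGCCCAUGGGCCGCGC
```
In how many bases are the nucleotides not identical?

6

Comparing position by position, 6 bases differ: 1 (U/G), 3 (C/A), 6 (G/U), 13 (U/A), 16 (U/A), 21 (A/C).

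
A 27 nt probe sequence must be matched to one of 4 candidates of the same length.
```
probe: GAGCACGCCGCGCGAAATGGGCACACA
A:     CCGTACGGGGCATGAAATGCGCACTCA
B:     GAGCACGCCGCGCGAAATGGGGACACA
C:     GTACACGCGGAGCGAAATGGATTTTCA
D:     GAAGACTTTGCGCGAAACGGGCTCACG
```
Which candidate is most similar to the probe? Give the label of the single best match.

B

A differs at 9 bases; B differs at 1 base; C differs at 9 bases; D differs at 8 bases. The closest is B.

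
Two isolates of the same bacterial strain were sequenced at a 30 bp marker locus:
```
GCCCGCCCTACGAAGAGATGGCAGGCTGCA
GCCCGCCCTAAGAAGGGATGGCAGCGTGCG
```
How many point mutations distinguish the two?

5

The sequences differ at bases 11, 16, 25, 26, 30 (1-based) — 5 in total.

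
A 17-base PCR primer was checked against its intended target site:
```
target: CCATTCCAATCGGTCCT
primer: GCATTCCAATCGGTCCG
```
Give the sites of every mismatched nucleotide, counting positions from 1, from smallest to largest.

Scanning 1-based: 1: C/G; 17: T/G.

1, 17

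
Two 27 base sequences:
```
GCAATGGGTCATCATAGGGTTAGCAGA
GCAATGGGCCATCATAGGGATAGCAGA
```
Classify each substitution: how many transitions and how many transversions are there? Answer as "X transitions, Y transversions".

Mismatches (1-based):
site 9: T→C (pyrimidine→pyrimidine, transition)
site 20: T→A (pyrimidine→purine, transversion)

1 transition, 1 transversion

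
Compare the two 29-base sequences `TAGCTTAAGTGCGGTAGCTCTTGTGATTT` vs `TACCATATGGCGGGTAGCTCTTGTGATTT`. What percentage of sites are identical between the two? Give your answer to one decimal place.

79.3%

Mismatches at positions 3, 5, 8, 10, 11, 12 (1-based): 6 of 29.
Identical positions: 23/29 = 79.31% → 79.3%.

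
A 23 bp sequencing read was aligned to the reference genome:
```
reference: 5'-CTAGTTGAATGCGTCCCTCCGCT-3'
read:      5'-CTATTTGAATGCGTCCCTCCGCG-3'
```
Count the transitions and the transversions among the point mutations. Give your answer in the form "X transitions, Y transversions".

Transitions (purine↔purine or pyrimidine↔pyrimidine): none.
Transversions (purine↔pyrimidine): 4 G→T, 23 T→G.

0 transitions, 2 transversions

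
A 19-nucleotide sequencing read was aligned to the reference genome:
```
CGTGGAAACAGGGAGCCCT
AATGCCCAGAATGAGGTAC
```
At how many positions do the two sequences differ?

12

Comparing position by position, 12 positions differ: 1 (C/A), 2 (G/A), 5 (G/C), 6 (A/C), 7 (A/C), 9 (C/G), 11 (G/A), 12 (G/T), 16 (C/G), 17 (C/T), 18 (C/A), 19 (T/C).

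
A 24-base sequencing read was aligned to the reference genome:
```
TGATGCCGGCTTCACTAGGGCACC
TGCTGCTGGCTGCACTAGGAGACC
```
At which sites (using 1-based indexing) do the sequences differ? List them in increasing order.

3, 7, 12, 20, 21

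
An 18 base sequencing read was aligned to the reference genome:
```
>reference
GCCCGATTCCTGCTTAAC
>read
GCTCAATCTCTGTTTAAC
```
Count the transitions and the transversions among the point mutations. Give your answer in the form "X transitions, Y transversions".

Transitions (purine↔purine or pyrimidine↔pyrimidine): 3 C→T, 5 G→A, 8 T→C, 9 C→T, 13 C→T.
Transversions (purine↔pyrimidine): none.

5 transitions, 0 transversions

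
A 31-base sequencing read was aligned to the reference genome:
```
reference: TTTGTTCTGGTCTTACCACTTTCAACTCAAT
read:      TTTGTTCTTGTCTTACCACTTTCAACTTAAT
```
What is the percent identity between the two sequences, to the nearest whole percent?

94%

Mismatches at positions 9, 28 (1-based): 2 of 31.
Identical positions: 29/31 = 93.55% → 94%.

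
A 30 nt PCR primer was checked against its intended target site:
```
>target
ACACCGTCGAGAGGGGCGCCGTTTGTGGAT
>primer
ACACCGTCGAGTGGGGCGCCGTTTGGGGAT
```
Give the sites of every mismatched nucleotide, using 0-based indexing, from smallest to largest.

Differences at site 11 (A→T), site 25 (T→G).

11, 25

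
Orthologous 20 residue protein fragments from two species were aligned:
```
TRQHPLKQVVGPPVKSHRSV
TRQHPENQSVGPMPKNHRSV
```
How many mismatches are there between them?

Comparing position by position, 6 positions differ: 6 (L/E), 7 (K/N), 9 (V/S), 13 (P/M), 14 (V/P), 16 (S/N).

6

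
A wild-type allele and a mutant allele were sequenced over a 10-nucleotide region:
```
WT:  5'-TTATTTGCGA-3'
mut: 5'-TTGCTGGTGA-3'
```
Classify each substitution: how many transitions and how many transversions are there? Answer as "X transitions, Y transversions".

Transitions (purine↔purine or pyrimidine↔pyrimidine): 3 A→G, 4 T→C, 8 C→T.
Transversions (purine↔pyrimidine): 6 T→G.

3 transitions, 1 transversion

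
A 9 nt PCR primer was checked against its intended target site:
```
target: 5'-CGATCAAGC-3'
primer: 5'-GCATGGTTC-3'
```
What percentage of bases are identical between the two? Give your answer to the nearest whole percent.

33%

6 positions differ (1, 2, 5, 6, 7, 8), so 3 of 9 match: 3/9 = 33.33%.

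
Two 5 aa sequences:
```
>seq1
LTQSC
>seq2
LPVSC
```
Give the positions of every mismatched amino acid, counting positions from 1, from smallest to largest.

Differences at position 2 (T→P), position 3 (Q→V).

2, 3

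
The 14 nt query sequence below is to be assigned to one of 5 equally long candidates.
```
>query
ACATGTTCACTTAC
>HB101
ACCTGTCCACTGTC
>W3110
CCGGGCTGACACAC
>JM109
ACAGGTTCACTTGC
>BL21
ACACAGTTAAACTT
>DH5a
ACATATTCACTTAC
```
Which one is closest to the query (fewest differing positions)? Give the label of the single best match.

DH5a

HB101 differs at 4 positions; W3110 differs at 7 positions; JM109 differs at 2 positions; BL21 differs at 9 positions; DH5a differs at 1 position. The closest is DH5a.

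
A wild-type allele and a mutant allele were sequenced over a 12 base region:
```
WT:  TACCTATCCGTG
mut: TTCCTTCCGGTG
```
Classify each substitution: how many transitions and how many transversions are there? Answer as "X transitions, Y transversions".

1 transition, 3 transversions

Transitions (purine↔purine or pyrimidine↔pyrimidine): 7 T→C.
Transversions (purine↔pyrimidine): 2 A→T, 6 A→T, 9 C→G.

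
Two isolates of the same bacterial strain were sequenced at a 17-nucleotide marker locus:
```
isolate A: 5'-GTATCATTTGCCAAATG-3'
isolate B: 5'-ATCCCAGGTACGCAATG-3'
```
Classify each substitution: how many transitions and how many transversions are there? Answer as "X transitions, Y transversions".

Mismatches (1-based):
position 1: G→A (purine→purine, transition)
position 3: A→C (purine→pyrimidine, transversion)
position 4: T→C (pyrimidine→pyrimidine, transition)
position 7: T→G (pyrimidine→purine, transversion)
position 8: T→G (pyrimidine→purine, transversion)
position 10: G→A (purine→purine, transition)
position 12: C→G (pyrimidine→purine, transversion)
position 13: A→C (purine→pyrimidine, transversion)

3 transitions, 5 transversions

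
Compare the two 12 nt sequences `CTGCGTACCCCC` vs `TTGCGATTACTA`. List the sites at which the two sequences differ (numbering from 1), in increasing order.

Differences at site 1 (C→T), site 6 (T→A), site 7 (A→T), site 8 (C→T), site 9 (C→A), site 11 (C→T), site 12 (C→A).

1, 6, 7, 8, 9, 11, 12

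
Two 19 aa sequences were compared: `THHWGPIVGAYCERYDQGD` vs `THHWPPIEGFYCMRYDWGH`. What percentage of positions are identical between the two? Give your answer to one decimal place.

68.4%

Mismatches at positions 5, 8, 10, 13, 17, 19 (1-based): 6 of 19.
Identical positions: 13/19 = 68.42% → 68.4%.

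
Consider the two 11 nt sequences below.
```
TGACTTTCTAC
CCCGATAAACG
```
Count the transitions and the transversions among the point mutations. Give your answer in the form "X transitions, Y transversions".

Transitions (purine↔purine or pyrimidine↔pyrimidine): 1 T→C.
Transversions (purine↔pyrimidine): 2 G→C, 3 A→C, 4 C→G, 5 T→A, 7 T→A, 8 C→A, 9 T→A, 10 A→C, 11 C→G.

1 transition, 9 transversions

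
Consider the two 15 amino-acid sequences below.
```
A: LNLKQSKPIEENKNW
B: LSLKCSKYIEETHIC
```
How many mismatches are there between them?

7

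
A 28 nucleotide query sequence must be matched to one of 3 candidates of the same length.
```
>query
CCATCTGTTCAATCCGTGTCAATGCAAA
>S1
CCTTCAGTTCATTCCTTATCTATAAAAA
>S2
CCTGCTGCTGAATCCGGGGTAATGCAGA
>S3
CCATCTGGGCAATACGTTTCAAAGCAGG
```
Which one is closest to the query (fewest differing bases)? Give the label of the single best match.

S3

S1 differs at 8 bases; S2 differs at 8 bases; S3 differs at 7 bases. The closest is S3.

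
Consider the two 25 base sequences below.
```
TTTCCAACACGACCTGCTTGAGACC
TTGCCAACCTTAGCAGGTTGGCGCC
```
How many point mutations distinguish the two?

Comparing position by position, 10 positions differ: 3 (T/G), 9 (A/C), 10 (C/T), 11 (G/T), 13 (C/G), 15 (T/A), 17 (C/G), 21 (A/G), 22 (G/C), 23 (A/G).

10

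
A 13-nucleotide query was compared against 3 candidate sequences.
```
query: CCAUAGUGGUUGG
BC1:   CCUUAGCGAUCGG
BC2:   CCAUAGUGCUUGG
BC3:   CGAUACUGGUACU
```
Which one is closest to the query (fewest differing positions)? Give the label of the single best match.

BC2

Hamming distances to query — BC1: 4; BC2: 1; BC3: 5.
Smallest is BC2 with 1 mismatch.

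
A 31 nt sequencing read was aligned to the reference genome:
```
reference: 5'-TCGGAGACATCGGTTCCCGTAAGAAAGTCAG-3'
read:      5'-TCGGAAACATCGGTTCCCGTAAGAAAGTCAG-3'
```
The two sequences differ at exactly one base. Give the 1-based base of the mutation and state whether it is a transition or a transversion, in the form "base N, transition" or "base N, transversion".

base 6, transition

The sequences differ only at base 6: G→A (purine→purine), a transition.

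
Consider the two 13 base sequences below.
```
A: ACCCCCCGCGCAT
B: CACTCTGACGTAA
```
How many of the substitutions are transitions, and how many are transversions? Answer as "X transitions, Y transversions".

4 transitions, 4 transversions

Transitions (purine↔purine or pyrimidine↔pyrimidine): 4 C→T, 6 C→T, 8 G→A, 11 C→T.
Transversions (purine↔pyrimidine): 1 A→C, 2 C→A, 7 C→G, 13 T→A.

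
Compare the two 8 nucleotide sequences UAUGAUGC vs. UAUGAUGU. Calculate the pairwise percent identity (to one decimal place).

87.5%

1 position differs (8), so 7 of 8 match: 7/8 = 87.5%.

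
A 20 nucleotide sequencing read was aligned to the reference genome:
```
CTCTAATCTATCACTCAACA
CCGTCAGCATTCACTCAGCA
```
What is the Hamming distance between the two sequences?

The sequences differ at positions 2, 3, 5, 7, 9, 10, 18 (1-based) — 7 in total.

7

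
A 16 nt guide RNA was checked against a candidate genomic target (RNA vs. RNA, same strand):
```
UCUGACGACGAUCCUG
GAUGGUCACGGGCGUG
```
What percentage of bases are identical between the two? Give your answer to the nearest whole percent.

50%

8 positions differ (1, 2, 5, 6, 7, 11, 12, 14), so 8 of 16 match: 8/16 = 50%.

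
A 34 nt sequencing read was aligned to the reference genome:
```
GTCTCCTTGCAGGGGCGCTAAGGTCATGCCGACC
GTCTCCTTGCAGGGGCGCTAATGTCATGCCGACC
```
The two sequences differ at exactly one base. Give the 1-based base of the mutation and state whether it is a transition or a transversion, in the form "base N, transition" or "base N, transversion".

Base 22 changes G→T. G is a purine and T is a pyrimidine, so this is a transversion.

base 22, transversion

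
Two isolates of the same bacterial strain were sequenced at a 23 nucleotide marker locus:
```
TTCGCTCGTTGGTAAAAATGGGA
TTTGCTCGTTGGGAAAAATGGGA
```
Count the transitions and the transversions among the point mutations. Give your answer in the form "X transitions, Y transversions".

Mismatches (1-based):
base 3: C→T (pyrimidine→pyrimidine, transition)
base 13: T→G (pyrimidine→purine, transversion)

1 transition, 1 transversion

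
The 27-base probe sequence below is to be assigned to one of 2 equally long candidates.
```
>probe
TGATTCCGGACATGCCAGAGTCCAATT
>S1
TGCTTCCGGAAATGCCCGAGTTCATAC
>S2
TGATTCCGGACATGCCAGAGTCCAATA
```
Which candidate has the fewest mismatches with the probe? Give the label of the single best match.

S2

S1 differs at 7 bases; S2 differs at 1 base. The closest is S2.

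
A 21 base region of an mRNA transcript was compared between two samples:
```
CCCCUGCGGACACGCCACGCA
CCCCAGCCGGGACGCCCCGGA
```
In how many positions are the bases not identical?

6

Comparing position by position, 6 positions differ: 5 (U/A), 8 (G/C), 10 (A/G), 11 (C/G), 17 (A/C), 20 (C/G).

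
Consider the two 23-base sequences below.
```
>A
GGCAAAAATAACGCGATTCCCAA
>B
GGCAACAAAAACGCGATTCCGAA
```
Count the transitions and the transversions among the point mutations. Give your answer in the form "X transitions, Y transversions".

Transitions (purine↔purine or pyrimidine↔pyrimidine): none.
Transversions (purine↔pyrimidine): 6 A→C, 9 T→A, 21 C→G.

0 transitions, 3 transversions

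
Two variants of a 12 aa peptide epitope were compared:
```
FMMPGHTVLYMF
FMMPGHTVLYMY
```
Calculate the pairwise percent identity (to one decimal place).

91.7%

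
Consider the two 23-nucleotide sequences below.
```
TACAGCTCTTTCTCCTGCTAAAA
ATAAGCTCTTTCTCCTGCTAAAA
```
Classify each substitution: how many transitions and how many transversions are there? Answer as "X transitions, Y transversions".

Mismatches (1-based):
site 1: T→A (pyrimidine→purine, transversion)
site 2: A→T (purine→pyrimidine, transversion)
site 3: C→A (pyrimidine→purine, transversion)

0 transitions, 3 transversions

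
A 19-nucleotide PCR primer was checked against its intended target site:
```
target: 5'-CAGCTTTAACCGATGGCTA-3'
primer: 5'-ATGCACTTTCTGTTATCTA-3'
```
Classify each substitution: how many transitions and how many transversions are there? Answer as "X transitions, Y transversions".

Mismatches (1-based):
site 1: C→A (pyrimidine→purine, transversion)
site 2: A→T (purine→pyrimidine, transversion)
site 5: T→A (pyrimidine→purine, transversion)
site 6: T→C (pyrimidine→pyrimidine, transition)
site 8: A→T (purine→pyrimidine, transversion)
site 9: A→T (purine→pyrimidine, transversion)
site 11: C→T (pyrimidine→pyrimidine, transition)
site 13: A→T (purine→pyrimidine, transversion)
site 15: G→A (purine→purine, transition)
site 16: G→T (purine→pyrimidine, transversion)

3 transitions, 7 transversions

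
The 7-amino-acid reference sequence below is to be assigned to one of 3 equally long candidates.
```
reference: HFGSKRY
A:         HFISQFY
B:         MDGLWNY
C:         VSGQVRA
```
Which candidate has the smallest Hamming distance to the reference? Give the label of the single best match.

A differs at 3 residues; B differs at 5 residues; C differs at 5 residues. The closest is A.

A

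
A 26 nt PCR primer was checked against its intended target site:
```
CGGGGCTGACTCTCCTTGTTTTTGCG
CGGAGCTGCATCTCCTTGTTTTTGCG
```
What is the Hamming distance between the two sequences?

3

Mismatches (1-based): position 4: G→A; position 9: A→C; position 10: C→A.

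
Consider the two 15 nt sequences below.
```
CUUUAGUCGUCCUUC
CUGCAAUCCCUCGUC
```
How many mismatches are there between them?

7

The sequences differ at positions 3, 4, 6, 9, 10, 11, 13 (1-based) — 7 in total.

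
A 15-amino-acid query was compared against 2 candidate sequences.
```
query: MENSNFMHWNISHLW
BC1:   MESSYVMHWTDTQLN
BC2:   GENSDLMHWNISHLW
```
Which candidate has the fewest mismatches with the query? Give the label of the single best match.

BC2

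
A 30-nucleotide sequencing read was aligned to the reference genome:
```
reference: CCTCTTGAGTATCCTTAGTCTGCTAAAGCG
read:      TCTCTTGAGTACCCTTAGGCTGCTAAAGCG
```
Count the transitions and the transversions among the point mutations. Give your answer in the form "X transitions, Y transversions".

Transitions (purine↔purine or pyrimidine↔pyrimidine): 1 C→T, 12 T→C.
Transversions (purine↔pyrimidine): 19 T→G.

2 transitions, 1 transversion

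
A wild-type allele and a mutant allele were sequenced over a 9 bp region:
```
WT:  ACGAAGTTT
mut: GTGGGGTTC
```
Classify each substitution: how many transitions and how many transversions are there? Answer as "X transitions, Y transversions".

Mismatches (1-based):
position 1: A→G (purine→purine, transition)
position 2: C→T (pyrimidine→pyrimidine, transition)
position 4: A→G (purine→purine, transition)
position 5: A→G (purine→purine, transition)
position 9: T→C (pyrimidine→pyrimidine, transition)

5 transitions, 0 transversions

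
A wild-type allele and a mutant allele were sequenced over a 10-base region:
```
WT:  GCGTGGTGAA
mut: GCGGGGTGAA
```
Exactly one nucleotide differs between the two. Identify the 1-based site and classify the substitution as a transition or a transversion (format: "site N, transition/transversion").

Site 4 changes T→G. T is a pyrimidine and G is a purine, so this is a transversion.

site 4, transversion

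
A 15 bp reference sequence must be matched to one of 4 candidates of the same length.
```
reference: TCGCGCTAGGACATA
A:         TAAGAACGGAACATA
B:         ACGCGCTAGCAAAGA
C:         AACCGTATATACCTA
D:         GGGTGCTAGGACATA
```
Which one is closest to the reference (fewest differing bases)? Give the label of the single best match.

D

A differs at 8 bases; B differs at 4 bases; C differs at 9 bases; D differs at 3 bases. The closest is D.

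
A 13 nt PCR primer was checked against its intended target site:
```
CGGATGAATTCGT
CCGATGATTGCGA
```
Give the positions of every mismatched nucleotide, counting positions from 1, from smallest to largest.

Scanning 1-based: 2: G/C; 8: A/T; 10: T/G; 13: T/A.

2, 8, 10, 13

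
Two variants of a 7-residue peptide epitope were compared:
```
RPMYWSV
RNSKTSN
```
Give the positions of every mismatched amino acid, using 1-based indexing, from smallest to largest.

2, 3, 4, 5, 7

Differences at position 2 (P→N), position 3 (M→S), position 4 (Y→K), position 5 (W→T), position 7 (V→N).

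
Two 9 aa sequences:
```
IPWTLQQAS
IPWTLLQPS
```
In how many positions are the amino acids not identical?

2

Comparing position by position, 2 positions differ: 6 (Q/L), 8 (A/P).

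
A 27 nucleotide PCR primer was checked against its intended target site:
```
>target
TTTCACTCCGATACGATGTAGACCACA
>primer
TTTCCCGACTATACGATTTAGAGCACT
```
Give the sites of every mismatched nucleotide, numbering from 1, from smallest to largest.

Scanning 1-based: 5: A/C; 7: T/G; 8: C/A; 10: G/T; 18: G/T; 23: C/G; 27: A/T.

5, 7, 8, 10, 18, 23, 27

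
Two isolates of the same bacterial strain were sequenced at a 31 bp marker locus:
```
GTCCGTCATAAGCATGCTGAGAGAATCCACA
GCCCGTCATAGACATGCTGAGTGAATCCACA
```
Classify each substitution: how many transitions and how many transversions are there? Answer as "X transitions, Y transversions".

3 transitions, 1 transversion

Transitions (purine↔purine or pyrimidine↔pyrimidine): 2 T→C, 11 A→G, 12 G→A.
Transversions (purine↔pyrimidine): 22 A→T.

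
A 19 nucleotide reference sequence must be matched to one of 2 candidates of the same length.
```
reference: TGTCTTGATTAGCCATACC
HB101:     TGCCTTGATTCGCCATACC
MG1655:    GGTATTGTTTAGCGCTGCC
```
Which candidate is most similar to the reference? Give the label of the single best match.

HB101

HB101 differs at 2 sites; MG1655 differs at 6 sites. The closest is HB101.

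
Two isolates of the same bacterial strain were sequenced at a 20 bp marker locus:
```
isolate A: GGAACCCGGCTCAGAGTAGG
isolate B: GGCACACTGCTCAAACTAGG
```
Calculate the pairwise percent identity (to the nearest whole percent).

Mismatches at positions 3, 6, 8, 14, 16 (1-based): 5 of 20.
Identical positions: 15/20 = 75% → 75%.

75%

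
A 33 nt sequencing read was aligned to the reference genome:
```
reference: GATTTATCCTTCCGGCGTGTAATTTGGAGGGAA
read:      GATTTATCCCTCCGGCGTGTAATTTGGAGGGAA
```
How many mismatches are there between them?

Mismatches (1-based): base 10: T→C.

1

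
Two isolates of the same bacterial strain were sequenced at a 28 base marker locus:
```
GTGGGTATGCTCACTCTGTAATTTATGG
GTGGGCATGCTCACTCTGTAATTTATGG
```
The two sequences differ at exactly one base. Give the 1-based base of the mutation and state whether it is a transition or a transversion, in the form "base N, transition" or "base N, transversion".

Base 6 changes T→C. T is a pyrimidine and C is a pyrimidine, so this is a transition.

base 6, transition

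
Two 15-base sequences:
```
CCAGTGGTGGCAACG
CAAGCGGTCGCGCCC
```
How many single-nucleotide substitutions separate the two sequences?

6

Comparing position by position, 6 positions differ: 2 (C/A), 5 (T/C), 9 (G/C), 12 (A/G), 13 (A/C), 15 (G/C).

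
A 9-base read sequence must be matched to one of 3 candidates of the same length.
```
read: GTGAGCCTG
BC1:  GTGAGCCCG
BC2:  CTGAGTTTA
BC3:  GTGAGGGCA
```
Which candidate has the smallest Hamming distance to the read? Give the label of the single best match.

BC1

BC1 differs at 1 site; BC2 differs at 4 sites; BC3 differs at 4 sites. The closest is BC1.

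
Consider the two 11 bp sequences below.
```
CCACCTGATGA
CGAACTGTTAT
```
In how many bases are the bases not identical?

Mismatches (1-based): base 2: C→G; base 4: C→A; base 8: A→T; base 10: G→A; base 11: A→T.

5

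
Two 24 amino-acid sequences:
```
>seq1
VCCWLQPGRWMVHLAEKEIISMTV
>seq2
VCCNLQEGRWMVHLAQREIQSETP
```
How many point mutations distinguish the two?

7

Comparing position by position, 7 residues differ: 4 (W/N), 7 (P/E), 16 (E/Q), 17 (K/R), 20 (I/Q), 22 (M/E), 24 (V/P).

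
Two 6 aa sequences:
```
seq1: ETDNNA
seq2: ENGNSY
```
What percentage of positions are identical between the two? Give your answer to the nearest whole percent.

33%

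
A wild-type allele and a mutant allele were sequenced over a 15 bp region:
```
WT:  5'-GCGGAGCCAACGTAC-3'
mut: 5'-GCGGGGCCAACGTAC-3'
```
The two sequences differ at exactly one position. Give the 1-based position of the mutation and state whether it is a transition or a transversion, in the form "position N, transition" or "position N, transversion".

position 5, transition

Position 5 changes A→G. A is a purine and G is a purine, so this is a transition.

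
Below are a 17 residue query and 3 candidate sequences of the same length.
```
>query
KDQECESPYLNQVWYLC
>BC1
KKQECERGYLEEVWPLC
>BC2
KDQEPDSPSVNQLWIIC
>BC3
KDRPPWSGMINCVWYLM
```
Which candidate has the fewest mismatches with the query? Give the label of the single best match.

BC1 differs at 6 residues; BC2 differs at 7 residues; BC3 differs at 9 residues. The closest is BC1.

BC1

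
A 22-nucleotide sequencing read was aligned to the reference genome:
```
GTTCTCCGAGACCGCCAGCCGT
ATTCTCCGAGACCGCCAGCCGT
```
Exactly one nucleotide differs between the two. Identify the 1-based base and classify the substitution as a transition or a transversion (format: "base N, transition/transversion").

base 1, transition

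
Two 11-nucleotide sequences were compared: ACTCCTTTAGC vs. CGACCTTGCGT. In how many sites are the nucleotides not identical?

6

The sequences differ at sites 1, 2, 3, 8, 9, 11 (1-based) — 6 in total.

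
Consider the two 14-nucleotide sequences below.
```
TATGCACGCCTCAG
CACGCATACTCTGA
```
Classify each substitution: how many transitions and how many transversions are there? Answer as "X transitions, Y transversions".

9 transitions, 0 transversions

Transitions (purine↔purine or pyrimidine↔pyrimidine): 1 T→C, 3 T→C, 7 C→T, 8 G→A, 10 C→T, 11 T→C, 12 C→T, 13 A→G, 14 G→A.
Transversions (purine↔pyrimidine): none.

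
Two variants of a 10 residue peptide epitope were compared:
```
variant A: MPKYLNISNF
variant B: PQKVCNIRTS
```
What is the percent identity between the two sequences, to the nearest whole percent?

7 positions differ (1, 2, 4, 5, 8, 9, 10), so 3 of 10 match: 3/10 = 30%.

30%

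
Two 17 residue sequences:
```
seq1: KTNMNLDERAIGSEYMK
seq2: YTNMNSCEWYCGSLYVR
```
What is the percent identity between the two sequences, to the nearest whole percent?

Mismatches at positions 1, 6, 7, 9, 10, 11, 14, 16, 17 (1-based): 9 of 17.
Identical positions: 8/17 = 47.06% → 47%.

47%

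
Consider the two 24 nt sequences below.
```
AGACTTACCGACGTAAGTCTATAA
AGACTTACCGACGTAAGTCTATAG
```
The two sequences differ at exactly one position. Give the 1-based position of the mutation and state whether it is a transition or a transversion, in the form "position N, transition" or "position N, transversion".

position 24, transition

The sequences differ only at position 24: A→G (purine→purine), a transition.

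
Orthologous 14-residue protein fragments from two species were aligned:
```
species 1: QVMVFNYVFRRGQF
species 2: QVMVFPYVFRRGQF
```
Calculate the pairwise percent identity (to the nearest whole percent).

1 position differs (6), so 13 of 14 match: 13/14 = 92.86%.

93%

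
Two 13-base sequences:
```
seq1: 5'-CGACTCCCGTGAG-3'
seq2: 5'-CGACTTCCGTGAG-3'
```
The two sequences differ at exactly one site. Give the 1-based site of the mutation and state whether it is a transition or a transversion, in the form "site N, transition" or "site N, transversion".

Site 6 changes C→T. C is a pyrimidine and T is a pyrimidine, so this is a transition.

site 6, transition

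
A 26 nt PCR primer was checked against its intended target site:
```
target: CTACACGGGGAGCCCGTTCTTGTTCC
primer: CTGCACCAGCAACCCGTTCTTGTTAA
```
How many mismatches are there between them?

7

Comparing position by position, 7 bases differ: 3 (A/G), 7 (G/C), 8 (G/A), 10 (G/C), 12 (G/A), 25 (C/A), 26 (C/A).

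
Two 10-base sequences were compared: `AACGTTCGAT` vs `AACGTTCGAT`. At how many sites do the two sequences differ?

0

No positions differ; the sequences are identical.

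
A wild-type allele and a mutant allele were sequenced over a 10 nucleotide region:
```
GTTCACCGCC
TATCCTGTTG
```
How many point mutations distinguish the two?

8

The sequences differ at bases 1, 2, 5, 6, 7, 8, 9, 10 (1-based) — 8 in total.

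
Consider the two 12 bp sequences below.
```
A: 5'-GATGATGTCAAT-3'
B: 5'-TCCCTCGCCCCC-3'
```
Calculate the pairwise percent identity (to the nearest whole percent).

Mismatches at positions 1, 2, 3, 4, 5, 6, 8, 10, 11, 12 (1-based): 10 of 12.
Identical positions: 2/12 = 16.67% → 17%.

17%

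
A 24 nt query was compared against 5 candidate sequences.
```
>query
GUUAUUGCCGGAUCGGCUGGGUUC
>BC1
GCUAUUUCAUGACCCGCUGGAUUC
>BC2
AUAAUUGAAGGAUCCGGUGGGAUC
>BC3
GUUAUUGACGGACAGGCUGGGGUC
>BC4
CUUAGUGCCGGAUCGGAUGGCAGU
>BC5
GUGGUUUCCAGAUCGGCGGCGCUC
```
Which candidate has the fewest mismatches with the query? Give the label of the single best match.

BC3

Hamming distances to query — BC1: 7; BC2: 7; BC3: 4; BC4: 7; BC5: 7.
Smallest is BC3 with 4 mismatches.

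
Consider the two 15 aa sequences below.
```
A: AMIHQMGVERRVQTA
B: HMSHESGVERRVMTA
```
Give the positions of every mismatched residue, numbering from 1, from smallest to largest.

Differences at position 1 (A→H), position 3 (I→S), position 5 (Q→E), position 6 (M→S), position 13 (Q→M).

1, 3, 5, 6, 13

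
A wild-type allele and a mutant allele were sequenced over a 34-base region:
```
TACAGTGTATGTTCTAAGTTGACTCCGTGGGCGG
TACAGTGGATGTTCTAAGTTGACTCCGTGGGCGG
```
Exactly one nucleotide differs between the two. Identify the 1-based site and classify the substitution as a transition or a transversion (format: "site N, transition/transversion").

site 8, transversion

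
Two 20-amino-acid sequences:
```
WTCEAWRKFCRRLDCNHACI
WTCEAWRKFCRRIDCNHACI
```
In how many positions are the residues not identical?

The sequences differ at positions 13 (1-based) — 1 in total.

1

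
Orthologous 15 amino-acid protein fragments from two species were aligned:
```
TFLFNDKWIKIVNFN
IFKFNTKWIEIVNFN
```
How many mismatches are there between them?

4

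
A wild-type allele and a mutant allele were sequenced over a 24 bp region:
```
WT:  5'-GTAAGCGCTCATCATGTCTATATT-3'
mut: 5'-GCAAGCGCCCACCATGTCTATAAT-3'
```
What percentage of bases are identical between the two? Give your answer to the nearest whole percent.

83%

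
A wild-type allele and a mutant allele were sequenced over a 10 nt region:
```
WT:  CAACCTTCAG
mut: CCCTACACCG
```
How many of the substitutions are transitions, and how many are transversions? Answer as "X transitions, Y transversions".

2 transitions, 5 transversions

Transitions (purine↔purine or pyrimidine↔pyrimidine): 4 C→T, 6 T→C.
Transversions (purine↔pyrimidine): 2 A→C, 3 A→C, 5 C→A, 7 T→A, 9 A→C.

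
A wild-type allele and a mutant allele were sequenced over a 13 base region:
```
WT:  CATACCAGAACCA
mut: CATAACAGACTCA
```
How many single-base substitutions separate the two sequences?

Mismatches (1-based): position 5: C→A; position 10: A→C; position 11: C→T.

3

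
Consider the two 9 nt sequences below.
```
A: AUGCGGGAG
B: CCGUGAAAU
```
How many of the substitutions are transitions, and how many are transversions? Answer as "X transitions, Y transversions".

4 transitions, 2 transversions

Transitions (purine↔purine or pyrimidine↔pyrimidine): 2 U→C, 4 C→U, 6 G→A, 7 G→A.
Transversions (purine↔pyrimidine): 1 A→C, 9 G→U.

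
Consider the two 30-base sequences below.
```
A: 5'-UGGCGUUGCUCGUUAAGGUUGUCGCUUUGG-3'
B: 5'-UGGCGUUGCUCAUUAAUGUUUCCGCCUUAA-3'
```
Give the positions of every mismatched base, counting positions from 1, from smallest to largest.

Differences at position 12 (G→A), position 17 (G→U), position 21 (G→U), position 22 (U→C), position 26 (U→C), position 29 (G→A), position 30 (G→A).

12, 17, 21, 22, 26, 29, 30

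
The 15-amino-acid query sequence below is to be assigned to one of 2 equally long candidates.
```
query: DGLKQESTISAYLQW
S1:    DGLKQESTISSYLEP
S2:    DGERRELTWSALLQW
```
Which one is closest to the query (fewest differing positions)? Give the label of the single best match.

S1

S1 differs at 3 positions; S2 differs at 6 positions. The closest is S1.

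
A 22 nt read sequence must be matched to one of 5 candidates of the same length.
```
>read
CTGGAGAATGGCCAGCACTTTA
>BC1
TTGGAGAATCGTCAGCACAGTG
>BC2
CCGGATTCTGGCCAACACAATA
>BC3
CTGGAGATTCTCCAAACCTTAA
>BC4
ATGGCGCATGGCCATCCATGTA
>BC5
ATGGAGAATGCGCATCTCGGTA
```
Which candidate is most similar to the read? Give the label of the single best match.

BC1

Hamming distances to read — BC1: 6; BC2: 7; BC3: 7; BC4: 7; BC5: 7.
Smallest is BC1 with 6 mismatches.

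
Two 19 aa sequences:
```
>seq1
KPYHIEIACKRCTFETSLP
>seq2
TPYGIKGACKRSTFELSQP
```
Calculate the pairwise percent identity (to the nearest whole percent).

63%

7 positions differ (1, 4, 6, 7, 12, 16, 18), so 12 of 19 match: 12/19 = 63.16%.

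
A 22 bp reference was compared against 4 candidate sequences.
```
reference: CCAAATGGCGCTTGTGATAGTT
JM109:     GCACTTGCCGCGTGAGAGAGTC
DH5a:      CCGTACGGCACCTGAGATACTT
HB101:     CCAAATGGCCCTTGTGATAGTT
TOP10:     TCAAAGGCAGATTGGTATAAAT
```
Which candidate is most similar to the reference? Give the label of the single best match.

HB101

JM109 differs at 8 positions; DH5a differs at 7 positions; HB101 differs at 1 position; TOP10 differs at 9 positions. The closest is HB101.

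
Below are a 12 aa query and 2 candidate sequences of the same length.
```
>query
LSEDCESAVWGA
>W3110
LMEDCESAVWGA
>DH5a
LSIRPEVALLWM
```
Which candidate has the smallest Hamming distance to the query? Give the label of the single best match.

W3110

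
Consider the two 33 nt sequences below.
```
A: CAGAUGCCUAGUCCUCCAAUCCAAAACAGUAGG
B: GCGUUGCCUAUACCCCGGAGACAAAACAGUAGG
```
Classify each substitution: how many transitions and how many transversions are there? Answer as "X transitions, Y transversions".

2 transitions, 8 transversions

Mismatches (1-based):
position 1: C→G (pyrimidine→purine, transversion)
position 2: A→C (purine→pyrimidine, transversion)
position 4: A→U (purine→pyrimidine, transversion)
position 11: G→U (purine→pyrimidine, transversion)
position 12: U→A (pyrimidine→purine, transversion)
position 15: U→C (pyrimidine→pyrimidine, transition)
position 17: C→G (pyrimidine→purine, transversion)
position 18: A→G (purine→purine, transition)
position 20: U→G (pyrimidine→purine, transversion)
position 21: C→A (pyrimidine→purine, transversion)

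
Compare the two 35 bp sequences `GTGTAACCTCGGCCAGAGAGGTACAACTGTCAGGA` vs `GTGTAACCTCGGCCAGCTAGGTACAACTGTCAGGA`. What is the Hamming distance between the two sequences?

2

Comparing position by position, 2 positions differ: 17 (A/C), 18 (G/T).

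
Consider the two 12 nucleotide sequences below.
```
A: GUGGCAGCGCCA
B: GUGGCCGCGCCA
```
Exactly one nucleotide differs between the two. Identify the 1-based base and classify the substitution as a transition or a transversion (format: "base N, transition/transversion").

Base 6 changes A→C. A is a purine and C is a pyrimidine, so this is a transversion.

base 6, transversion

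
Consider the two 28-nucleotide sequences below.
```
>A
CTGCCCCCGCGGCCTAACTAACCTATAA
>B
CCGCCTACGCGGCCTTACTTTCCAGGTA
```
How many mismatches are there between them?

10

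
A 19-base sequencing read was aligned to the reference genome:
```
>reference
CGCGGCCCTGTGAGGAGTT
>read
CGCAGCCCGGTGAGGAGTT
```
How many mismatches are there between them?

Mismatches (1-based): site 4: G→A; site 9: T→G.

2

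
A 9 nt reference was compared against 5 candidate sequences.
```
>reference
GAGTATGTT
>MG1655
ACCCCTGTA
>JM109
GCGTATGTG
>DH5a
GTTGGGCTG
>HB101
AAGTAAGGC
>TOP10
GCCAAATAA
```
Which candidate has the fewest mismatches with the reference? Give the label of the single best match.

Hamming distances to reference — MG1655: 6; JM109: 2; DH5a: 7; HB101: 4; TOP10: 7.
Smallest is JM109 with 2 mismatches.

JM109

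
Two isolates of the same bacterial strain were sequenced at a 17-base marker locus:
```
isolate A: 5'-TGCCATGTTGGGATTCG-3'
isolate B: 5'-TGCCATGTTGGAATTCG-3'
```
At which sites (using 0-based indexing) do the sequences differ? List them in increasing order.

Differences at site 11 (G→A).

11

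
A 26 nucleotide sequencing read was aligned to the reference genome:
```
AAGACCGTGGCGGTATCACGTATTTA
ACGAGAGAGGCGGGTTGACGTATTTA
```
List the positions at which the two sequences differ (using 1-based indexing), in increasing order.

Differences at position 2 (A→C), position 5 (C→G), position 6 (C→A), position 8 (T→A), position 14 (T→G), position 15 (A→T), position 17 (C→G).

2, 5, 6, 8, 14, 15, 17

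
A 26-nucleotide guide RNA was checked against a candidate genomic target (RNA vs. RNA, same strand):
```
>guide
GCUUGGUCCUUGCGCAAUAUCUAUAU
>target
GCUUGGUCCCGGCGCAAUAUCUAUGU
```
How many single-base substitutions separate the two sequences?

The sequences differ at positions 10, 11, 25 (1-based) — 3 in total.

3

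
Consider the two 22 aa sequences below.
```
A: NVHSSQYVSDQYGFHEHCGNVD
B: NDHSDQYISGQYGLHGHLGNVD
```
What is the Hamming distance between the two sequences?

Mismatches (1-based): position 2: V→D; position 5: S→D; position 8: V→I; position 10: D→G; position 14: F→L; position 16: E→G; position 18: C→L.

7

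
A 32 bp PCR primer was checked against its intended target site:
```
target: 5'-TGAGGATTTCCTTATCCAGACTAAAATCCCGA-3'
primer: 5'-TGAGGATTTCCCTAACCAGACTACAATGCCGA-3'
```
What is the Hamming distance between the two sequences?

4

Comparing position by position, 4 bases differ: 12 (T/C), 15 (T/A), 24 (A/C), 28 (C/G).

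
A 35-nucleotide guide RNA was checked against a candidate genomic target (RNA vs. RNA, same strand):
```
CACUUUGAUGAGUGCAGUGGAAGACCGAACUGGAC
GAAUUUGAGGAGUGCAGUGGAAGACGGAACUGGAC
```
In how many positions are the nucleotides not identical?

4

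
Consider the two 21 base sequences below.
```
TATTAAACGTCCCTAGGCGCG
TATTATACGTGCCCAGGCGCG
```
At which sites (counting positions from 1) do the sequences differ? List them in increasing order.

6, 11, 14

Scanning 1-based: 6: A/T; 11: C/G; 14: T/C.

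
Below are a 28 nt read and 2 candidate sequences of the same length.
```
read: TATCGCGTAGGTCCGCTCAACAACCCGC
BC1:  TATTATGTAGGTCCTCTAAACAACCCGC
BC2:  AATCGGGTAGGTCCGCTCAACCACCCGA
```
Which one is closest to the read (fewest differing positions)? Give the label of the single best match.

BC2

Hamming distances to read — BC1: 5; BC2: 4.
Smallest is BC2 with 4 mismatches.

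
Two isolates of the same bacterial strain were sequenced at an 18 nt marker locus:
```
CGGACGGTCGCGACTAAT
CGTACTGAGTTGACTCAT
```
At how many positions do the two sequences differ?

7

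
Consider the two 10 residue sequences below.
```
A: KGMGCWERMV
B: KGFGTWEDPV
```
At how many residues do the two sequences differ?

4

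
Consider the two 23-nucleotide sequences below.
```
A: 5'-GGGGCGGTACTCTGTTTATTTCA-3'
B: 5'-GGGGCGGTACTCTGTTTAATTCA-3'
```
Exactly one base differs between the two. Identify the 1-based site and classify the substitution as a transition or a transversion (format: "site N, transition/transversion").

site 19, transversion

The sequences differ only at site 19: T→A (pyrimidine→purine), a transversion.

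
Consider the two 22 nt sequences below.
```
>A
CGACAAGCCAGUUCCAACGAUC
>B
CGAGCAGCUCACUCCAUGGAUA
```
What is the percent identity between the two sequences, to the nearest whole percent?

9 positions differ (4, 5, 9, 10, 11, 12, 17, 18, 22), so 13 of 22 match: 13/22 = 59.09%.

59%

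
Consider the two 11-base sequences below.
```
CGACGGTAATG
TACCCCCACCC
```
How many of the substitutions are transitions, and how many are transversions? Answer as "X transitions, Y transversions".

Transitions (purine↔purine or pyrimidine↔pyrimidine): 1 C→T, 2 G→A, 7 T→C, 10 T→C.
Transversions (purine↔pyrimidine): 3 A→C, 5 G→C, 6 G→C, 9 A→C, 11 G→C.

4 transitions, 5 transversions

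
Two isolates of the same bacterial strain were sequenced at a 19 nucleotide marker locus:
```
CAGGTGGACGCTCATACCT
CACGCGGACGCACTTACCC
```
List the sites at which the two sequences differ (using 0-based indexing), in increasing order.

Differences at site 2 (G→C), site 4 (T→C), site 11 (T→A), site 13 (A→T), site 18 (T→C).

2, 4, 11, 13, 18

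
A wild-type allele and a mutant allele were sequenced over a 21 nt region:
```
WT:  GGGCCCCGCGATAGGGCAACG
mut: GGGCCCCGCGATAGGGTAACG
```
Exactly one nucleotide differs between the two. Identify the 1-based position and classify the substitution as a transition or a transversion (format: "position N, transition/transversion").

The sequences differ only at position 17: C→T (pyrimidine→pyrimidine), a transition.

position 17, transition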